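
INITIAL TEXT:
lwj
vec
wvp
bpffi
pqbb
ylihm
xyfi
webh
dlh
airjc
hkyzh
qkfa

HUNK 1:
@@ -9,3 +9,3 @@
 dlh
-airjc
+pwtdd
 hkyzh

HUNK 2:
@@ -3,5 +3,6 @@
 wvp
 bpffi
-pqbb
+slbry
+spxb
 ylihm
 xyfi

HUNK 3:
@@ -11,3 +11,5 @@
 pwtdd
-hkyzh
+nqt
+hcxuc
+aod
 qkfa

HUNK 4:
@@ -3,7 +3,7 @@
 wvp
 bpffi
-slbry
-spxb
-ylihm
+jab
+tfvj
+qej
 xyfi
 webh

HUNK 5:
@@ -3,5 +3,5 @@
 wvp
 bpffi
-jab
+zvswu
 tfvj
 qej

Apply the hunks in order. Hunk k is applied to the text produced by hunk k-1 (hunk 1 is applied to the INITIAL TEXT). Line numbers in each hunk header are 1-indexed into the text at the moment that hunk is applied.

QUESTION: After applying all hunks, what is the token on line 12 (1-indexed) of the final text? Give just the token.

Answer: nqt

Derivation:
Hunk 1: at line 9 remove [airjc] add [pwtdd] -> 12 lines: lwj vec wvp bpffi pqbb ylihm xyfi webh dlh pwtdd hkyzh qkfa
Hunk 2: at line 3 remove [pqbb] add [slbry,spxb] -> 13 lines: lwj vec wvp bpffi slbry spxb ylihm xyfi webh dlh pwtdd hkyzh qkfa
Hunk 3: at line 11 remove [hkyzh] add [nqt,hcxuc,aod] -> 15 lines: lwj vec wvp bpffi slbry spxb ylihm xyfi webh dlh pwtdd nqt hcxuc aod qkfa
Hunk 4: at line 3 remove [slbry,spxb,ylihm] add [jab,tfvj,qej] -> 15 lines: lwj vec wvp bpffi jab tfvj qej xyfi webh dlh pwtdd nqt hcxuc aod qkfa
Hunk 5: at line 3 remove [jab] add [zvswu] -> 15 lines: lwj vec wvp bpffi zvswu tfvj qej xyfi webh dlh pwtdd nqt hcxuc aod qkfa
Final line 12: nqt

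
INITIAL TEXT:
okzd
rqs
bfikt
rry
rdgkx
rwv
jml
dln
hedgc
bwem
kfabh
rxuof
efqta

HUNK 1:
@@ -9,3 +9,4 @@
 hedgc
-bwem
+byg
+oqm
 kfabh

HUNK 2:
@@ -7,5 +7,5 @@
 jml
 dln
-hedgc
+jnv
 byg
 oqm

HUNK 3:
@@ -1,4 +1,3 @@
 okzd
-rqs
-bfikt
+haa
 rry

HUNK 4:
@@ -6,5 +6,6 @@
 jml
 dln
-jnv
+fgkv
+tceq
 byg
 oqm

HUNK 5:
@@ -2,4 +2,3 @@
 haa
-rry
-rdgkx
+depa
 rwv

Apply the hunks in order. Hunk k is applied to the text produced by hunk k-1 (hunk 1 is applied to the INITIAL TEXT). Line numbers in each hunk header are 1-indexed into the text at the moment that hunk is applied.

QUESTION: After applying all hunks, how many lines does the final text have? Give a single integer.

Answer: 13

Derivation:
Hunk 1: at line 9 remove [bwem] add [byg,oqm] -> 14 lines: okzd rqs bfikt rry rdgkx rwv jml dln hedgc byg oqm kfabh rxuof efqta
Hunk 2: at line 7 remove [hedgc] add [jnv] -> 14 lines: okzd rqs bfikt rry rdgkx rwv jml dln jnv byg oqm kfabh rxuof efqta
Hunk 3: at line 1 remove [rqs,bfikt] add [haa] -> 13 lines: okzd haa rry rdgkx rwv jml dln jnv byg oqm kfabh rxuof efqta
Hunk 4: at line 6 remove [jnv] add [fgkv,tceq] -> 14 lines: okzd haa rry rdgkx rwv jml dln fgkv tceq byg oqm kfabh rxuof efqta
Hunk 5: at line 2 remove [rry,rdgkx] add [depa] -> 13 lines: okzd haa depa rwv jml dln fgkv tceq byg oqm kfabh rxuof efqta
Final line count: 13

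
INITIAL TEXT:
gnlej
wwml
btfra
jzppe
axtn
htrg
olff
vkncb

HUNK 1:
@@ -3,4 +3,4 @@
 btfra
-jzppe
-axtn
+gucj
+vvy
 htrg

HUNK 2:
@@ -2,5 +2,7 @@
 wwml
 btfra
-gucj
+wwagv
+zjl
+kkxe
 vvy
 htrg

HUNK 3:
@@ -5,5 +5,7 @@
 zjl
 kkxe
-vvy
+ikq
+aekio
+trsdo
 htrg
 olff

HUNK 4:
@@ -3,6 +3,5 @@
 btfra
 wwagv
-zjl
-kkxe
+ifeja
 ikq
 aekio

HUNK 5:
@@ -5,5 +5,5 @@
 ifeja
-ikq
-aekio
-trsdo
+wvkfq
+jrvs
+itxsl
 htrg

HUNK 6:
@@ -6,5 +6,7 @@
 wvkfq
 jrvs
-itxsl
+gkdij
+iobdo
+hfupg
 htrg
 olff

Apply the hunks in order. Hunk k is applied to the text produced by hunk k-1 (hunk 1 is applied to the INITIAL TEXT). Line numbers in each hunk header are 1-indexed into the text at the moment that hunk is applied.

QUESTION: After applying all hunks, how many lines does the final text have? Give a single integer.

Answer: 13

Derivation:
Hunk 1: at line 3 remove [jzppe,axtn] add [gucj,vvy] -> 8 lines: gnlej wwml btfra gucj vvy htrg olff vkncb
Hunk 2: at line 2 remove [gucj] add [wwagv,zjl,kkxe] -> 10 lines: gnlej wwml btfra wwagv zjl kkxe vvy htrg olff vkncb
Hunk 3: at line 5 remove [vvy] add [ikq,aekio,trsdo] -> 12 lines: gnlej wwml btfra wwagv zjl kkxe ikq aekio trsdo htrg olff vkncb
Hunk 4: at line 3 remove [zjl,kkxe] add [ifeja] -> 11 lines: gnlej wwml btfra wwagv ifeja ikq aekio trsdo htrg olff vkncb
Hunk 5: at line 5 remove [ikq,aekio,trsdo] add [wvkfq,jrvs,itxsl] -> 11 lines: gnlej wwml btfra wwagv ifeja wvkfq jrvs itxsl htrg olff vkncb
Hunk 6: at line 6 remove [itxsl] add [gkdij,iobdo,hfupg] -> 13 lines: gnlej wwml btfra wwagv ifeja wvkfq jrvs gkdij iobdo hfupg htrg olff vkncb
Final line count: 13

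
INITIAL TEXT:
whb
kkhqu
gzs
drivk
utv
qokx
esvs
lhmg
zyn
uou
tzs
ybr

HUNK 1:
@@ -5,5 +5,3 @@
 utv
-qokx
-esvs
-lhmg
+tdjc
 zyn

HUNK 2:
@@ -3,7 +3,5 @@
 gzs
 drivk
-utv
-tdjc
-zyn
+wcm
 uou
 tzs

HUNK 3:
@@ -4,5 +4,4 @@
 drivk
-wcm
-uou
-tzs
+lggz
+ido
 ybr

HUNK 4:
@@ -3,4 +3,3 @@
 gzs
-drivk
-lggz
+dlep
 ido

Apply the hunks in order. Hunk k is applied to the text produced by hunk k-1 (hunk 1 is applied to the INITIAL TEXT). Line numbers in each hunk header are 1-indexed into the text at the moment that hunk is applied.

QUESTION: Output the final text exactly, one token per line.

Answer: whb
kkhqu
gzs
dlep
ido
ybr

Derivation:
Hunk 1: at line 5 remove [qokx,esvs,lhmg] add [tdjc] -> 10 lines: whb kkhqu gzs drivk utv tdjc zyn uou tzs ybr
Hunk 2: at line 3 remove [utv,tdjc,zyn] add [wcm] -> 8 lines: whb kkhqu gzs drivk wcm uou tzs ybr
Hunk 3: at line 4 remove [wcm,uou,tzs] add [lggz,ido] -> 7 lines: whb kkhqu gzs drivk lggz ido ybr
Hunk 4: at line 3 remove [drivk,lggz] add [dlep] -> 6 lines: whb kkhqu gzs dlep ido ybr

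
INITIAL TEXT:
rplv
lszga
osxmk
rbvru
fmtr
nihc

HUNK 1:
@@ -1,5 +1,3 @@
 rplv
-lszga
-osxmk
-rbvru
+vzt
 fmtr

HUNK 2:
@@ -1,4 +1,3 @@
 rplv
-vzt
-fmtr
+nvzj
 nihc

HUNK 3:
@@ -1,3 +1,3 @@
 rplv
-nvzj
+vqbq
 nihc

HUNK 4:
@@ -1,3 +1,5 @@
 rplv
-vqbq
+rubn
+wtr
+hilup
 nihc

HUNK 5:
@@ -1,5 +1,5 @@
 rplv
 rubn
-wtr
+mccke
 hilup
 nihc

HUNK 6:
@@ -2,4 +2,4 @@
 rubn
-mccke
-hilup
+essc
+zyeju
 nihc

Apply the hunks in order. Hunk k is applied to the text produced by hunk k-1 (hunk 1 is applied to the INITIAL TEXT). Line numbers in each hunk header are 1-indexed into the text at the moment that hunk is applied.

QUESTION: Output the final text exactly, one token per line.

Hunk 1: at line 1 remove [lszga,osxmk,rbvru] add [vzt] -> 4 lines: rplv vzt fmtr nihc
Hunk 2: at line 1 remove [vzt,fmtr] add [nvzj] -> 3 lines: rplv nvzj nihc
Hunk 3: at line 1 remove [nvzj] add [vqbq] -> 3 lines: rplv vqbq nihc
Hunk 4: at line 1 remove [vqbq] add [rubn,wtr,hilup] -> 5 lines: rplv rubn wtr hilup nihc
Hunk 5: at line 1 remove [wtr] add [mccke] -> 5 lines: rplv rubn mccke hilup nihc
Hunk 6: at line 2 remove [mccke,hilup] add [essc,zyeju] -> 5 lines: rplv rubn essc zyeju nihc

Answer: rplv
rubn
essc
zyeju
nihc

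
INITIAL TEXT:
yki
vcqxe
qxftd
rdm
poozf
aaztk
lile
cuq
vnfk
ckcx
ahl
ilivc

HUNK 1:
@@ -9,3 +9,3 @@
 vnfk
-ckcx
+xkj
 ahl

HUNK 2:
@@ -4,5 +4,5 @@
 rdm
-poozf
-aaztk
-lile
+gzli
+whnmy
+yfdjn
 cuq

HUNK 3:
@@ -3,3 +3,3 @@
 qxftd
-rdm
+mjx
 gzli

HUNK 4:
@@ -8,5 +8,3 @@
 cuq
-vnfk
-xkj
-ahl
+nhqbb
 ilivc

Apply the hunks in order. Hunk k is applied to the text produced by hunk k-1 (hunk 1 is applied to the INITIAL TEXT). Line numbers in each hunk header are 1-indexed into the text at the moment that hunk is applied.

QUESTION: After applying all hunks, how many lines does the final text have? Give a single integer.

Answer: 10

Derivation:
Hunk 1: at line 9 remove [ckcx] add [xkj] -> 12 lines: yki vcqxe qxftd rdm poozf aaztk lile cuq vnfk xkj ahl ilivc
Hunk 2: at line 4 remove [poozf,aaztk,lile] add [gzli,whnmy,yfdjn] -> 12 lines: yki vcqxe qxftd rdm gzli whnmy yfdjn cuq vnfk xkj ahl ilivc
Hunk 3: at line 3 remove [rdm] add [mjx] -> 12 lines: yki vcqxe qxftd mjx gzli whnmy yfdjn cuq vnfk xkj ahl ilivc
Hunk 4: at line 8 remove [vnfk,xkj,ahl] add [nhqbb] -> 10 lines: yki vcqxe qxftd mjx gzli whnmy yfdjn cuq nhqbb ilivc
Final line count: 10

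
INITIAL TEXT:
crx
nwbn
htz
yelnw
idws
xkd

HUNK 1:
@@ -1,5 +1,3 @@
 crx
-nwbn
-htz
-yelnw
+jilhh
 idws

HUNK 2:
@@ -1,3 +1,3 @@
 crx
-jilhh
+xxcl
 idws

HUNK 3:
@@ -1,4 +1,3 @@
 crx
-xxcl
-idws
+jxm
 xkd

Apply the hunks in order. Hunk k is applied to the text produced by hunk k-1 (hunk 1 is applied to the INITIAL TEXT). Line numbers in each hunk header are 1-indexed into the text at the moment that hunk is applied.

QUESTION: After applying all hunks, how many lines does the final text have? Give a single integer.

Hunk 1: at line 1 remove [nwbn,htz,yelnw] add [jilhh] -> 4 lines: crx jilhh idws xkd
Hunk 2: at line 1 remove [jilhh] add [xxcl] -> 4 lines: crx xxcl idws xkd
Hunk 3: at line 1 remove [xxcl,idws] add [jxm] -> 3 lines: crx jxm xkd
Final line count: 3

Answer: 3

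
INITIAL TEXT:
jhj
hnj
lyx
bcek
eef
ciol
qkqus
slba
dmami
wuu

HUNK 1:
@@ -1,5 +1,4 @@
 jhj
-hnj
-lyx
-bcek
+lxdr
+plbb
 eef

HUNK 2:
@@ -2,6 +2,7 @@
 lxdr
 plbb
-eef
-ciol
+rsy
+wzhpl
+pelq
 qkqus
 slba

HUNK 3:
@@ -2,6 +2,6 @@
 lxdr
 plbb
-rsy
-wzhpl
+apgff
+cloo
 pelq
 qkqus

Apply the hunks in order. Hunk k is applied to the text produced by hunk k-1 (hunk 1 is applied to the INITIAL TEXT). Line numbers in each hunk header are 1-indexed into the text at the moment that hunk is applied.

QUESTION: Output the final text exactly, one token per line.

Hunk 1: at line 1 remove [hnj,lyx,bcek] add [lxdr,plbb] -> 9 lines: jhj lxdr plbb eef ciol qkqus slba dmami wuu
Hunk 2: at line 2 remove [eef,ciol] add [rsy,wzhpl,pelq] -> 10 lines: jhj lxdr plbb rsy wzhpl pelq qkqus slba dmami wuu
Hunk 3: at line 2 remove [rsy,wzhpl] add [apgff,cloo] -> 10 lines: jhj lxdr plbb apgff cloo pelq qkqus slba dmami wuu

Answer: jhj
lxdr
plbb
apgff
cloo
pelq
qkqus
slba
dmami
wuu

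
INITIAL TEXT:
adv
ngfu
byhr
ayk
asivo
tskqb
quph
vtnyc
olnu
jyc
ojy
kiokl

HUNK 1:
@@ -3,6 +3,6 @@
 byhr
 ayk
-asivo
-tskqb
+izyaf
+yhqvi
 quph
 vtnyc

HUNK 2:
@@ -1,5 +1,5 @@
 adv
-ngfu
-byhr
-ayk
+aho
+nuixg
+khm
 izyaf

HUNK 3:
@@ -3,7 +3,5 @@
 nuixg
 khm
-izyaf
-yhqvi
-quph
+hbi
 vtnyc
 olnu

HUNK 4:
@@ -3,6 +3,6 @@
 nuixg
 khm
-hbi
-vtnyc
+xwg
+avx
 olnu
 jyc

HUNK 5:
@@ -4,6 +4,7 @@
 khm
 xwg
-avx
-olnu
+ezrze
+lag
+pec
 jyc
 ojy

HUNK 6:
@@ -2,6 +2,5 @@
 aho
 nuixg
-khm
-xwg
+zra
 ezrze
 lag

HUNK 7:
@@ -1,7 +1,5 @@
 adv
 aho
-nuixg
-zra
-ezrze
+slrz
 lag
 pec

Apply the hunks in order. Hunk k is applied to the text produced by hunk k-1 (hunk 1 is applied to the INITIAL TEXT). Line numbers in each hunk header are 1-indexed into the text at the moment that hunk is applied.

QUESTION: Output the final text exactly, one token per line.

Answer: adv
aho
slrz
lag
pec
jyc
ojy
kiokl

Derivation:
Hunk 1: at line 3 remove [asivo,tskqb] add [izyaf,yhqvi] -> 12 lines: adv ngfu byhr ayk izyaf yhqvi quph vtnyc olnu jyc ojy kiokl
Hunk 2: at line 1 remove [ngfu,byhr,ayk] add [aho,nuixg,khm] -> 12 lines: adv aho nuixg khm izyaf yhqvi quph vtnyc olnu jyc ojy kiokl
Hunk 3: at line 3 remove [izyaf,yhqvi,quph] add [hbi] -> 10 lines: adv aho nuixg khm hbi vtnyc olnu jyc ojy kiokl
Hunk 4: at line 3 remove [hbi,vtnyc] add [xwg,avx] -> 10 lines: adv aho nuixg khm xwg avx olnu jyc ojy kiokl
Hunk 5: at line 4 remove [avx,olnu] add [ezrze,lag,pec] -> 11 lines: adv aho nuixg khm xwg ezrze lag pec jyc ojy kiokl
Hunk 6: at line 2 remove [khm,xwg] add [zra] -> 10 lines: adv aho nuixg zra ezrze lag pec jyc ojy kiokl
Hunk 7: at line 1 remove [nuixg,zra,ezrze] add [slrz] -> 8 lines: adv aho slrz lag pec jyc ojy kiokl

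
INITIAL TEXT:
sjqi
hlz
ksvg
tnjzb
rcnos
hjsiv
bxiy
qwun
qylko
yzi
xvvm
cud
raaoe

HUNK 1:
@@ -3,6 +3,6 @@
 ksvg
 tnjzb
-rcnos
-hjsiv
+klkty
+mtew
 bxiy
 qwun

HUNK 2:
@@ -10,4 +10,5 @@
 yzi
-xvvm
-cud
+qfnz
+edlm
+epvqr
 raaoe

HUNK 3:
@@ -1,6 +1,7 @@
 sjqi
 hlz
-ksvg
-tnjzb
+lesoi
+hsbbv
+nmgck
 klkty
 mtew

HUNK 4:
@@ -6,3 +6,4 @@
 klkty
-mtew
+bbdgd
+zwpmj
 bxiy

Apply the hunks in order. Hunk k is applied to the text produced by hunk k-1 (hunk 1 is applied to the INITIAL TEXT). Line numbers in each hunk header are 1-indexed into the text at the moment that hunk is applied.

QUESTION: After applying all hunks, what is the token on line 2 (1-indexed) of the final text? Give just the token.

Answer: hlz

Derivation:
Hunk 1: at line 3 remove [rcnos,hjsiv] add [klkty,mtew] -> 13 lines: sjqi hlz ksvg tnjzb klkty mtew bxiy qwun qylko yzi xvvm cud raaoe
Hunk 2: at line 10 remove [xvvm,cud] add [qfnz,edlm,epvqr] -> 14 lines: sjqi hlz ksvg tnjzb klkty mtew bxiy qwun qylko yzi qfnz edlm epvqr raaoe
Hunk 3: at line 1 remove [ksvg,tnjzb] add [lesoi,hsbbv,nmgck] -> 15 lines: sjqi hlz lesoi hsbbv nmgck klkty mtew bxiy qwun qylko yzi qfnz edlm epvqr raaoe
Hunk 4: at line 6 remove [mtew] add [bbdgd,zwpmj] -> 16 lines: sjqi hlz lesoi hsbbv nmgck klkty bbdgd zwpmj bxiy qwun qylko yzi qfnz edlm epvqr raaoe
Final line 2: hlz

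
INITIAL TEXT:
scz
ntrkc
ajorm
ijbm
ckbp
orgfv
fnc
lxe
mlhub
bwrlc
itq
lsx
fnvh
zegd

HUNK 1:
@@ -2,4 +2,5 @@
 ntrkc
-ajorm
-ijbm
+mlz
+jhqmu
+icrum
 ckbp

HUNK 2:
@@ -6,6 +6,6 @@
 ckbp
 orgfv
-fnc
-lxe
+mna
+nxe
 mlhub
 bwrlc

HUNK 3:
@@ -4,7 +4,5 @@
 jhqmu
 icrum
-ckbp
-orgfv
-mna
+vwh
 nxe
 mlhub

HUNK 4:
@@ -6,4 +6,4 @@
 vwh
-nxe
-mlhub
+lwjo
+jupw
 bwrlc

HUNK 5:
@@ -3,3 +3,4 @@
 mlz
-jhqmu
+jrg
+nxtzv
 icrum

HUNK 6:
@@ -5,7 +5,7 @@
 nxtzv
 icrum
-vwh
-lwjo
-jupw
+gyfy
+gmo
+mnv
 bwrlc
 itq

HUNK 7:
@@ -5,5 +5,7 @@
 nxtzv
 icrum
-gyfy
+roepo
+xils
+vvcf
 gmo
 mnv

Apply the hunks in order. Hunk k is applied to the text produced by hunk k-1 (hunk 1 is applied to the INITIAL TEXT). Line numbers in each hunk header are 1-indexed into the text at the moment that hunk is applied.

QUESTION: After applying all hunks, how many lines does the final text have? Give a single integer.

Answer: 16

Derivation:
Hunk 1: at line 2 remove [ajorm,ijbm] add [mlz,jhqmu,icrum] -> 15 lines: scz ntrkc mlz jhqmu icrum ckbp orgfv fnc lxe mlhub bwrlc itq lsx fnvh zegd
Hunk 2: at line 6 remove [fnc,lxe] add [mna,nxe] -> 15 lines: scz ntrkc mlz jhqmu icrum ckbp orgfv mna nxe mlhub bwrlc itq lsx fnvh zegd
Hunk 3: at line 4 remove [ckbp,orgfv,mna] add [vwh] -> 13 lines: scz ntrkc mlz jhqmu icrum vwh nxe mlhub bwrlc itq lsx fnvh zegd
Hunk 4: at line 6 remove [nxe,mlhub] add [lwjo,jupw] -> 13 lines: scz ntrkc mlz jhqmu icrum vwh lwjo jupw bwrlc itq lsx fnvh zegd
Hunk 5: at line 3 remove [jhqmu] add [jrg,nxtzv] -> 14 lines: scz ntrkc mlz jrg nxtzv icrum vwh lwjo jupw bwrlc itq lsx fnvh zegd
Hunk 6: at line 5 remove [vwh,lwjo,jupw] add [gyfy,gmo,mnv] -> 14 lines: scz ntrkc mlz jrg nxtzv icrum gyfy gmo mnv bwrlc itq lsx fnvh zegd
Hunk 7: at line 5 remove [gyfy] add [roepo,xils,vvcf] -> 16 lines: scz ntrkc mlz jrg nxtzv icrum roepo xils vvcf gmo mnv bwrlc itq lsx fnvh zegd
Final line count: 16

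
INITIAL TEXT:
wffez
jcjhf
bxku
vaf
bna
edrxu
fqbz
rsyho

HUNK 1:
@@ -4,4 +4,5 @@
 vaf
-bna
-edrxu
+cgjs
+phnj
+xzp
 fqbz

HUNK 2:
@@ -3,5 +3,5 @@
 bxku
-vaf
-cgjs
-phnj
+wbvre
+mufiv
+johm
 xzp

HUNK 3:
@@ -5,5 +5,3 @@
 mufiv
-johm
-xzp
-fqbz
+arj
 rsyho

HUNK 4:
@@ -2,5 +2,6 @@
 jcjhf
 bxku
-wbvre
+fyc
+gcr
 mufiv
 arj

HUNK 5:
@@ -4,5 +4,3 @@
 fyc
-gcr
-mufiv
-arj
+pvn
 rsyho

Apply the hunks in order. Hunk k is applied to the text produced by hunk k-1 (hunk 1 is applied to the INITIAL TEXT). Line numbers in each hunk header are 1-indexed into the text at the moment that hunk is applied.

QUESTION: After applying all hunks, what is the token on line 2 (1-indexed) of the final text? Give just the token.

Hunk 1: at line 4 remove [bna,edrxu] add [cgjs,phnj,xzp] -> 9 lines: wffez jcjhf bxku vaf cgjs phnj xzp fqbz rsyho
Hunk 2: at line 3 remove [vaf,cgjs,phnj] add [wbvre,mufiv,johm] -> 9 lines: wffez jcjhf bxku wbvre mufiv johm xzp fqbz rsyho
Hunk 3: at line 5 remove [johm,xzp,fqbz] add [arj] -> 7 lines: wffez jcjhf bxku wbvre mufiv arj rsyho
Hunk 4: at line 2 remove [wbvre] add [fyc,gcr] -> 8 lines: wffez jcjhf bxku fyc gcr mufiv arj rsyho
Hunk 5: at line 4 remove [gcr,mufiv,arj] add [pvn] -> 6 lines: wffez jcjhf bxku fyc pvn rsyho
Final line 2: jcjhf

Answer: jcjhf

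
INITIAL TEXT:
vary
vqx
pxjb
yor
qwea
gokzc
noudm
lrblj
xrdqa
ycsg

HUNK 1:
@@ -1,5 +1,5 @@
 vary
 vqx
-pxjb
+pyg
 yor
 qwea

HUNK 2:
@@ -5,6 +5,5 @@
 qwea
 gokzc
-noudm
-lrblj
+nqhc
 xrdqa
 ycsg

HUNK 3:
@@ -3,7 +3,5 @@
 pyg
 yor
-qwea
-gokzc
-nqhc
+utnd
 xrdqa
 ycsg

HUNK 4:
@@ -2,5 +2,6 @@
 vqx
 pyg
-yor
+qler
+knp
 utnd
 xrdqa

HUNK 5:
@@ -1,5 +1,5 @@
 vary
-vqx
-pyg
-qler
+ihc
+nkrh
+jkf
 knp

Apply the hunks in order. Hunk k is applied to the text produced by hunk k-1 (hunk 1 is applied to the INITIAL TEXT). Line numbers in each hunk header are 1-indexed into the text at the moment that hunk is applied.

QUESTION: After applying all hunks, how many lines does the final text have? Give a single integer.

Hunk 1: at line 1 remove [pxjb] add [pyg] -> 10 lines: vary vqx pyg yor qwea gokzc noudm lrblj xrdqa ycsg
Hunk 2: at line 5 remove [noudm,lrblj] add [nqhc] -> 9 lines: vary vqx pyg yor qwea gokzc nqhc xrdqa ycsg
Hunk 3: at line 3 remove [qwea,gokzc,nqhc] add [utnd] -> 7 lines: vary vqx pyg yor utnd xrdqa ycsg
Hunk 4: at line 2 remove [yor] add [qler,knp] -> 8 lines: vary vqx pyg qler knp utnd xrdqa ycsg
Hunk 5: at line 1 remove [vqx,pyg,qler] add [ihc,nkrh,jkf] -> 8 lines: vary ihc nkrh jkf knp utnd xrdqa ycsg
Final line count: 8

Answer: 8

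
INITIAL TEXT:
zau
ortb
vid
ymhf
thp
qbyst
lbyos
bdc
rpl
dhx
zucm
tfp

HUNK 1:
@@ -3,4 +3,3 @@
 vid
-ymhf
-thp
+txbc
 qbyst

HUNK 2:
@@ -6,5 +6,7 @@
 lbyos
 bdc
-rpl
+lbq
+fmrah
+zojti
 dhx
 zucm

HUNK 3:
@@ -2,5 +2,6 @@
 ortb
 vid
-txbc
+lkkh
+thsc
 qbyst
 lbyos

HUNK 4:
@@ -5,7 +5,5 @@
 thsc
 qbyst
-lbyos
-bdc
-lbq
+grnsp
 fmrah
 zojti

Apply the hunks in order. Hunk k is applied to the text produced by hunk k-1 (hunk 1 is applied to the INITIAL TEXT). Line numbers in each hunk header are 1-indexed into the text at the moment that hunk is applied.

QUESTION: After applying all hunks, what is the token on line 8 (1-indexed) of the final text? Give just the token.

Answer: fmrah

Derivation:
Hunk 1: at line 3 remove [ymhf,thp] add [txbc] -> 11 lines: zau ortb vid txbc qbyst lbyos bdc rpl dhx zucm tfp
Hunk 2: at line 6 remove [rpl] add [lbq,fmrah,zojti] -> 13 lines: zau ortb vid txbc qbyst lbyos bdc lbq fmrah zojti dhx zucm tfp
Hunk 3: at line 2 remove [txbc] add [lkkh,thsc] -> 14 lines: zau ortb vid lkkh thsc qbyst lbyos bdc lbq fmrah zojti dhx zucm tfp
Hunk 4: at line 5 remove [lbyos,bdc,lbq] add [grnsp] -> 12 lines: zau ortb vid lkkh thsc qbyst grnsp fmrah zojti dhx zucm tfp
Final line 8: fmrah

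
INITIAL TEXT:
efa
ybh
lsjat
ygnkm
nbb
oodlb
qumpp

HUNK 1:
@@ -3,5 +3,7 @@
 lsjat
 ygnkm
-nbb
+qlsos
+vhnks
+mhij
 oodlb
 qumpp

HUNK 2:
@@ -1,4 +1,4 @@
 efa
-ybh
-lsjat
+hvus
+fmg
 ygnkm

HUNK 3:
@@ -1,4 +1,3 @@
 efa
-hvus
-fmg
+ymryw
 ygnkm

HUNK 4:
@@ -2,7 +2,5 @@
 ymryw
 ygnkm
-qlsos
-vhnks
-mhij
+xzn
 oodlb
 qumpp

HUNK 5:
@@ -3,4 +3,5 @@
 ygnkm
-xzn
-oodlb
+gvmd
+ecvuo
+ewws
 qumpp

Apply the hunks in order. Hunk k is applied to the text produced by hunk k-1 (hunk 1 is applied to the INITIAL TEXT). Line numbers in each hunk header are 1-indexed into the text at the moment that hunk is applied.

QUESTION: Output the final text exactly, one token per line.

Hunk 1: at line 3 remove [nbb] add [qlsos,vhnks,mhij] -> 9 lines: efa ybh lsjat ygnkm qlsos vhnks mhij oodlb qumpp
Hunk 2: at line 1 remove [ybh,lsjat] add [hvus,fmg] -> 9 lines: efa hvus fmg ygnkm qlsos vhnks mhij oodlb qumpp
Hunk 3: at line 1 remove [hvus,fmg] add [ymryw] -> 8 lines: efa ymryw ygnkm qlsos vhnks mhij oodlb qumpp
Hunk 4: at line 2 remove [qlsos,vhnks,mhij] add [xzn] -> 6 lines: efa ymryw ygnkm xzn oodlb qumpp
Hunk 5: at line 3 remove [xzn,oodlb] add [gvmd,ecvuo,ewws] -> 7 lines: efa ymryw ygnkm gvmd ecvuo ewws qumpp

Answer: efa
ymryw
ygnkm
gvmd
ecvuo
ewws
qumpp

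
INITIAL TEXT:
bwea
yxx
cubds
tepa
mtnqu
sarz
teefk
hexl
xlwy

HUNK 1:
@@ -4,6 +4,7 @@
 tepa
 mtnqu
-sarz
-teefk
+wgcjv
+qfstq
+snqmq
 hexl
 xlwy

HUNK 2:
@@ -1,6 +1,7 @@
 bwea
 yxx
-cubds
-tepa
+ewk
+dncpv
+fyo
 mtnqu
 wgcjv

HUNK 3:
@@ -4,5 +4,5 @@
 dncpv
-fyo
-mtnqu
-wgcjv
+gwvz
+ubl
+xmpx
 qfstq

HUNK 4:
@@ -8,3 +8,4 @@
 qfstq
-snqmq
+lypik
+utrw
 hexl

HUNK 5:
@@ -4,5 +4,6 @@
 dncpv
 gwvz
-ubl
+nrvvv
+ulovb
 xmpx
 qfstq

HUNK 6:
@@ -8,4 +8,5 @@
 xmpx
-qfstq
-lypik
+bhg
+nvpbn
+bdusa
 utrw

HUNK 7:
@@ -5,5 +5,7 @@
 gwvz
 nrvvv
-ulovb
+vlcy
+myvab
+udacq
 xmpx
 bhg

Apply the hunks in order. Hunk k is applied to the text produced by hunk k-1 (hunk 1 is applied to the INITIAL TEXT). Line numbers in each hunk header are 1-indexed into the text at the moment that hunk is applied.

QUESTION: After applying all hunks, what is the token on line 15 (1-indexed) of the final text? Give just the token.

Answer: hexl

Derivation:
Hunk 1: at line 4 remove [sarz,teefk] add [wgcjv,qfstq,snqmq] -> 10 lines: bwea yxx cubds tepa mtnqu wgcjv qfstq snqmq hexl xlwy
Hunk 2: at line 1 remove [cubds,tepa] add [ewk,dncpv,fyo] -> 11 lines: bwea yxx ewk dncpv fyo mtnqu wgcjv qfstq snqmq hexl xlwy
Hunk 3: at line 4 remove [fyo,mtnqu,wgcjv] add [gwvz,ubl,xmpx] -> 11 lines: bwea yxx ewk dncpv gwvz ubl xmpx qfstq snqmq hexl xlwy
Hunk 4: at line 8 remove [snqmq] add [lypik,utrw] -> 12 lines: bwea yxx ewk dncpv gwvz ubl xmpx qfstq lypik utrw hexl xlwy
Hunk 5: at line 4 remove [ubl] add [nrvvv,ulovb] -> 13 lines: bwea yxx ewk dncpv gwvz nrvvv ulovb xmpx qfstq lypik utrw hexl xlwy
Hunk 6: at line 8 remove [qfstq,lypik] add [bhg,nvpbn,bdusa] -> 14 lines: bwea yxx ewk dncpv gwvz nrvvv ulovb xmpx bhg nvpbn bdusa utrw hexl xlwy
Hunk 7: at line 5 remove [ulovb] add [vlcy,myvab,udacq] -> 16 lines: bwea yxx ewk dncpv gwvz nrvvv vlcy myvab udacq xmpx bhg nvpbn bdusa utrw hexl xlwy
Final line 15: hexl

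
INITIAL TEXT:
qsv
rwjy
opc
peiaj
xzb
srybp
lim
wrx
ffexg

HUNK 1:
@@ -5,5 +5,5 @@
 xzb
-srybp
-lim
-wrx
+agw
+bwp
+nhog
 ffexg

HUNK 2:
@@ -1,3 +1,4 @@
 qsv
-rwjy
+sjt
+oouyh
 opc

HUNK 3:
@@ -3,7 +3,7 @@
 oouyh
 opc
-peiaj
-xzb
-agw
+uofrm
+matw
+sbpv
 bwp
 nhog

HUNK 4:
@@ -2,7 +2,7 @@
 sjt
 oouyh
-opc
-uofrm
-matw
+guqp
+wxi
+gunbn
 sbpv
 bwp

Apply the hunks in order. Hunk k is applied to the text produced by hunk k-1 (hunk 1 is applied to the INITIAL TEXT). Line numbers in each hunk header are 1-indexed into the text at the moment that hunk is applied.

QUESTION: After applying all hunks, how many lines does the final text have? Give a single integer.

Answer: 10

Derivation:
Hunk 1: at line 5 remove [srybp,lim,wrx] add [agw,bwp,nhog] -> 9 lines: qsv rwjy opc peiaj xzb agw bwp nhog ffexg
Hunk 2: at line 1 remove [rwjy] add [sjt,oouyh] -> 10 lines: qsv sjt oouyh opc peiaj xzb agw bwp nhog ffexg
Hunk 3: at line 3 remove [peiaj,xzb,agw] add [uofrm,matw,sbpv] -> 10 lines: qsv sjt oouyh opc uofrm matw sbpv bwp nhog ffexg
Hunk 4: at line 2 remove [opc,uofrm,matw] add [guqp,wxi,gunbn] -> 10 lines: qsv sjt oouyh guqp wxi gunbn sbpv bwp nhog ffexg
Final line count: 10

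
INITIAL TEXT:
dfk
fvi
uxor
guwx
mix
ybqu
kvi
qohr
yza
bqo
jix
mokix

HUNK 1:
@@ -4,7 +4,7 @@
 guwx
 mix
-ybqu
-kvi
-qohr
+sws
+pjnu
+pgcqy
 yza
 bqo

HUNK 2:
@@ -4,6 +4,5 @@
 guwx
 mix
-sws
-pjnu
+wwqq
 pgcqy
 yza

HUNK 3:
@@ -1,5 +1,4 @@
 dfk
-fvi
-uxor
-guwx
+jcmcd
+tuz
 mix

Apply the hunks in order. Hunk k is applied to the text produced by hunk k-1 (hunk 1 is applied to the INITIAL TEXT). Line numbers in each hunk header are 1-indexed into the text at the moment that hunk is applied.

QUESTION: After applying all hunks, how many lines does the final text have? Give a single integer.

Answer: 10

Derivation:
Hunk 1: at line 4 remove [ybqu,kvi,qohr] add [sws,pjnu,pgcqy] -> 12 lines: dfk fvi uxor guwx mix sws pjnu pgcqy yza bqo jix mokix
Hunk 2: at line 4 remove [sws,pjnu] add [wwqq] -> 11 lines: dfk fvi uxor guwx mix wwqq pgcqy yza bqo jix mokix
Hunk 3: at line 1 remove [fvi,uxor,guwx] add [jcmcd,tuz] -> 10 lines: dfk jcmcd tuz mix wwqq pgcqy yza bqo jix mokix
Final line count: 10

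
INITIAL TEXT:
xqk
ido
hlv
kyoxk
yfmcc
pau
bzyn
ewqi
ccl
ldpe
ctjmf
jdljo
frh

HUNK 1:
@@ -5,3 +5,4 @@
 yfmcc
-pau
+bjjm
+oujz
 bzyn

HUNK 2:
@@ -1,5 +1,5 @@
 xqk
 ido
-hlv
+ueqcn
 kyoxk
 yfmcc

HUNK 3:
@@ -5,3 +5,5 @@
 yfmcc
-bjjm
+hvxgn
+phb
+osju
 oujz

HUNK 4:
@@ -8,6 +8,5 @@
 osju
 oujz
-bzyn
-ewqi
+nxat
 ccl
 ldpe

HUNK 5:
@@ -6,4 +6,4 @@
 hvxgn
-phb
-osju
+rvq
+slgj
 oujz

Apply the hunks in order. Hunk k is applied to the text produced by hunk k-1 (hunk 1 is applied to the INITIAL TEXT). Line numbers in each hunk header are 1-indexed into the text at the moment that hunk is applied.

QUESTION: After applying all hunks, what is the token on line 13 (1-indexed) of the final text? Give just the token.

Answer: ctjmf

Derivation:
Hunk 1: at line 5 remove [pau] add [bjjm,oujz] -> 14 lines: xqk ido hlv kyoxk yfmcc bjjm oujz bzyn ewqi ccl ldpe ctjmf jdljo frh
Hunk 2: at line 1 remove [hlv] add [ueqcn] -> 14 lines: xqk ido ueqcn kyoxk yfmcc bjjm oujz bzyn ewqi ccl ldpe ctjmf jdljo frh
Hunk 3: at line 5 remove [bjjm] add [hvxgn,phb,osju] -> 16 lines: xqk ido ueqcn kyoxk yfmcc hvxgn phb osju oujz bzyn ewqi ccl ldpe ctjmf jdljo frh
Hunk 4: at line 8 remove [bzyn,ewqi] add [nxat] -> 15 lines: xqk ido ueqcn kyoxk yfmcc hvxgn phb osju oujz nxat ccl ldpe ctjmf jdljo frh
Hunk 5: at line 6 remove [phb,osju] add [rvq,slgj] -> 15 lines: xqk ido ueqcn kyoxk yfmcc hvxgn rvq slgj oujz nxat ccl ldpe ctjmf jdljo frh
Final line 13: ctjmf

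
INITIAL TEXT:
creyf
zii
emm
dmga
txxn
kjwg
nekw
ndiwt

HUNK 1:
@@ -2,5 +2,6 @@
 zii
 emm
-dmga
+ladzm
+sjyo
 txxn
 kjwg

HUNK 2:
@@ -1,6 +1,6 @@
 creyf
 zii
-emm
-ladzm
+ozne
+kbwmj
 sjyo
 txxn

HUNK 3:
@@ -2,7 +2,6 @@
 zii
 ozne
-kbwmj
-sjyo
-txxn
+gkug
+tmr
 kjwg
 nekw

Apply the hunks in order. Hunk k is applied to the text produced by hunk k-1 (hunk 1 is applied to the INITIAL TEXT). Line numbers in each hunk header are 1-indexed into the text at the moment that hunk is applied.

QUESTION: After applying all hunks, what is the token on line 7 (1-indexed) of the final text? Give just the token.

Answer: nekw

Derivation:
Hunk 1: at line 2 remove [dmga] add [ladzm,sjyo] -> 9 lines: creyf zii emm ladzm sjyo txxn kjwg nekw ndiwt
Hunk 2: at line 1 remove [emm,ladzm] add [ozne,kbwmj] -> 9 lines: creyf zii ozne kbwmj sjyo txxn kjwg nekw ndiwt
Hunk 3: at line 2 remove [kbwmj,sjyo,txxn] add [gkug,tmr] -> 8 lines: creyf zii ozne gkug tmr kjwg nekw ndiwt
Final line 7: nekw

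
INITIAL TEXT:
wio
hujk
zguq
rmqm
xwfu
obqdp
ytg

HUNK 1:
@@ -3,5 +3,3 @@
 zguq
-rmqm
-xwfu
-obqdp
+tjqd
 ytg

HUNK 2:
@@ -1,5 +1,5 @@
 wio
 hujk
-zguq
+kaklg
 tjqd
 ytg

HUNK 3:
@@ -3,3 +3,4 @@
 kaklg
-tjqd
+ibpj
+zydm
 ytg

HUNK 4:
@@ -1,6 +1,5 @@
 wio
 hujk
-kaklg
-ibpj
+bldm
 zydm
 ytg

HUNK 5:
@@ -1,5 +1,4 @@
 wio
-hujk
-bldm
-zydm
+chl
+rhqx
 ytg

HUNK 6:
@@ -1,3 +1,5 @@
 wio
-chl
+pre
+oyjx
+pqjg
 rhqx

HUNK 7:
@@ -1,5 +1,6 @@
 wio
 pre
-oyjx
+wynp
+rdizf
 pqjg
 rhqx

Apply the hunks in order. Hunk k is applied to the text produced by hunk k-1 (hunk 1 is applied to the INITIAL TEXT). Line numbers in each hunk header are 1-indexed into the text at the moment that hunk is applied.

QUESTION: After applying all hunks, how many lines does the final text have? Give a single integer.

Hunk 1: at line 3 remove [rmqm,xwfu,obqdp] add [tjqd] -> 5 lines: wio hujk zguq tjqd ytg
Hunk 2: at line 1 remove [zguq] add [kaklg] -> 5 lines: wio hujk kaklg tjqd ytg
Hunk 3: at line 3 remove [tjqd] add [ibpj,zydm] -> 6 lines: wio hujk kaklg ibpj zydm ytg
Hunk 4: at line 1 remove [kaklg,ibpj] add [bldm] -> 5 lines: wio hujk bldm zydm ytg
Hunk 5: at line 1 remove [hujk,bldm,zydm] add [chl,rhqx] -> 4 lines: wio chl rhqx ytg
Hunk 6: at line 1 remove [chl] add [pre,oyjx,pqjg] -> 6 lines: wio pre oyjx pqjg rhqx ytg
Hunk 7: at line 1 remove [oyjx] add [wynp,rdizf] -> 7 lines: wio pre wynp rdizf pqjg rhqx ytg
Final line count: 7

Answer: 7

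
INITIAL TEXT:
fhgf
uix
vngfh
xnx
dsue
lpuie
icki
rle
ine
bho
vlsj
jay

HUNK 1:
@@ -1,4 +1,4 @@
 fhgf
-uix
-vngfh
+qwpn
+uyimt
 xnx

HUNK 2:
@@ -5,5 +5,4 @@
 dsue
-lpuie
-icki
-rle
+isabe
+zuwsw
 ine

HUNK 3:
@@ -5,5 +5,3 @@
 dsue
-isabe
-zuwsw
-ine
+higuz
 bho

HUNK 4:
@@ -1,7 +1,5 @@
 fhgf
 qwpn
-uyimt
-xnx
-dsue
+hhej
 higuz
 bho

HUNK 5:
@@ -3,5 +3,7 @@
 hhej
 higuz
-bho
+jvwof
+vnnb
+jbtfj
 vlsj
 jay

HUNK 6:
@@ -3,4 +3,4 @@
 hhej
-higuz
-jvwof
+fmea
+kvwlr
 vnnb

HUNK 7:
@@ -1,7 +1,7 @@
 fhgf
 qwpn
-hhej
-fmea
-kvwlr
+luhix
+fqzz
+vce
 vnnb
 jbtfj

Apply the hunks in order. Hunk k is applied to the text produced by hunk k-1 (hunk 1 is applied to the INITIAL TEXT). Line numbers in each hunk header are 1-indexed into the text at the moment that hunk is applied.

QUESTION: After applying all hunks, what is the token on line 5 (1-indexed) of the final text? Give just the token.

Hunk 1: at line 1 remove [uix,vngfh] add [qwpn,uyimt] -> 12 lines: fhgf qwpn uyimt xnx dsue lpuie icki rle ine bho vlsj jay
Hunk 2: at line 5 remove [lpuie,icki,rle] add [isabe,zuwsw] -> 11 lines: fhgf qwpn uyimt xnx dsue isabe zuwsw ine bho vlsj jay
Hunk 3: at line 5 remove [isabe,zuwsw,ine] add [higuz] -> 9 lines: fhgf qwpn uyimt xnx dsue higuz bho vlsj jay
Hunk 4: at line 1 remove [uyimt,xnx,dsue] add [hhej] -> 7 lines: fhgf qwpn hhej higuz bho vlsj jay
Hunk 5: at line 3 remove [bho] add [jvwof,vnnb,jbtfj] -> 9 lines: fhgf qwpn hhej higuz jvwof vnnb jbtfj vlsj jay
Hunk 6: at line 3 remove [higuz,jvwof] add [fmea,kvwlr] -> 9 lines: fhgf qwpn hhej fmea kvwlr vnnb jbtfj vlsj jay
Hunk 7: at line 1 remove [hhej,fmea,kvwlr] add [luhix,fqzz,vce] -> 9 lines: fhgf qwpn luhix fqzz vce vnnb jbtfj vlsj jay
Final line 5: vce

Answer: vce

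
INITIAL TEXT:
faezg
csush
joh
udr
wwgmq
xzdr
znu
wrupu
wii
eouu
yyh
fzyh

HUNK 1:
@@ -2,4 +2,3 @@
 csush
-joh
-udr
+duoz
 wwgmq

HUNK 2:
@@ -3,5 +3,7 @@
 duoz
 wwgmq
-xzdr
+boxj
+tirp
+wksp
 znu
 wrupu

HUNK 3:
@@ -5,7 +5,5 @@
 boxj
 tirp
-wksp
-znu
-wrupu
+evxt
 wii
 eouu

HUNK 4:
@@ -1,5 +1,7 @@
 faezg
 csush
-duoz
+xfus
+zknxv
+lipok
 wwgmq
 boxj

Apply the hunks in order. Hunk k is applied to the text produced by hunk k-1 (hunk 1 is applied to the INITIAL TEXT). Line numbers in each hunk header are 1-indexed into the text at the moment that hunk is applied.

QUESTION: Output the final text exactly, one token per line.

Hunk 1: at line 2 remove [joh,udr] add [duoz] -> 11 lines: faezg csush duoz wwgmq xzdr znu wrupu wii eouu yyh fzyh
Hunk 2: at line 3 remove [xzdr] add [boxj,tirp,wksp] -> 13 lines: faezg csush duoz wwgmq boxj tirp wksp znu wrupu wii eouu yyh fzyh
Hunk 3: at line 5 remove [wksp,znu,wrupu] add [evxt] -> 11 lines: faezg csush duoz wwgmq boxj tirp evxt wii eouu yyh fzyh
Hunk 4: at line 1 remove [duoz] add [xfus,zknxv,lipok] -> 13 lines: faezg csush xfus zknxv lipok wwgmq boxj tirp evxt wii eouu yyh fzyh

Answer: faezg
csush
xfus
zknxv
lipok
wwgmq
boxj
tirp
evxt
wii
eouu
yyh
fzyh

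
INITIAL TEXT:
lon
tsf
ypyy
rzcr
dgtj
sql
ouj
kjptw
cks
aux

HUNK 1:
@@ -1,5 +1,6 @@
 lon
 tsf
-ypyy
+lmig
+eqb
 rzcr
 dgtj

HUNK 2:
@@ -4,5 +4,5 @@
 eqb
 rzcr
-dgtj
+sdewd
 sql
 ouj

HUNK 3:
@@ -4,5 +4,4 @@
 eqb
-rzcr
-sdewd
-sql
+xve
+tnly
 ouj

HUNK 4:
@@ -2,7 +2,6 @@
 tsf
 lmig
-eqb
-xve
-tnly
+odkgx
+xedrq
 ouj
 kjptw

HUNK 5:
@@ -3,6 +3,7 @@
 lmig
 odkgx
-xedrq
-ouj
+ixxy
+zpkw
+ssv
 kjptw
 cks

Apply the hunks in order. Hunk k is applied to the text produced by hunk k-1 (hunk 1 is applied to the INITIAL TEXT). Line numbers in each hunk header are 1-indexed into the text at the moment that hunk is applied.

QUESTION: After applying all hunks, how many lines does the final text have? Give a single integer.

Answer: 10

Derivation:
Hunk 1: at line 1 remove [ypyy] add [lmig,eqb] -> 11 lines: lon tsf lmig eqb rzcr dgtj sql ouj kjptw cks aux
Hunk 2: at line 4 remove [dgtj] add [sdewd] -> 11 lines: lon tsf lmig eqb rzcr sdewd sql ouj kjptw cks aux
Hunk 3: at line 4 remove [rzcr,sdewd,sql] add [xve,tnly] -> 10 lines: lon tsf lmig eqb xve tnly ouj kjptw cks aux
Hunk 4: at line 2 remove [eqb,xve,tnly] add [odkgx,xedrq] -> 9 lines: lon tsf lmig odkgx xedrq ouj kjptw cks aux
Hunk 5: at line 3 remove [xedrq,ouj] add [ixxy,zpkw,ssv] -> 10 lines: lon tsf lmig odkgx ixxy zpkw ssv kjptw cks aux
Final line count: 10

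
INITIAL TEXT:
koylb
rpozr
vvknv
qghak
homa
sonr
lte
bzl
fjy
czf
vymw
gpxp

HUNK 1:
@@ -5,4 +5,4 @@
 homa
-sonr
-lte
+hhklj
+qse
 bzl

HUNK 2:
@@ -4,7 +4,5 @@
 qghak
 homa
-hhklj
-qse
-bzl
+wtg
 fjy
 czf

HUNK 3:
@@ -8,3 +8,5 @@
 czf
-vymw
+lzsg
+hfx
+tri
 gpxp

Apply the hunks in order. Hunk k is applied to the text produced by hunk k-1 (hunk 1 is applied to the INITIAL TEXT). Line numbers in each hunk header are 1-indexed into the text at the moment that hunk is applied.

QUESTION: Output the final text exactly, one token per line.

Answer: koylb
rpozr
vvknv
qghak
homa
wtg
fjy
czf
lzsg
hfx
tri
gpxp

Derivation:
Hunk 1: at line 5 remove [sonr,lte] add [hhklj,qse] -> 12 lines: koylb rpozr vvknv qghak homa hhklj qse bzl fjy czf vymw gpxp
Hunk 2: at line 4 remove [hhklj,qse,bzl] add [wtg] -> 10 lines: koylb rpozr vvknv qghak homa wtg fjy czf vymw gpxp
Hunk 3: at line 8 remove [vymw] add [lzsg,hfx,tri] -> 12 lines: koylb rpozr vvknv qghak homa wtg fjy czf lzsg hfx tri gpxp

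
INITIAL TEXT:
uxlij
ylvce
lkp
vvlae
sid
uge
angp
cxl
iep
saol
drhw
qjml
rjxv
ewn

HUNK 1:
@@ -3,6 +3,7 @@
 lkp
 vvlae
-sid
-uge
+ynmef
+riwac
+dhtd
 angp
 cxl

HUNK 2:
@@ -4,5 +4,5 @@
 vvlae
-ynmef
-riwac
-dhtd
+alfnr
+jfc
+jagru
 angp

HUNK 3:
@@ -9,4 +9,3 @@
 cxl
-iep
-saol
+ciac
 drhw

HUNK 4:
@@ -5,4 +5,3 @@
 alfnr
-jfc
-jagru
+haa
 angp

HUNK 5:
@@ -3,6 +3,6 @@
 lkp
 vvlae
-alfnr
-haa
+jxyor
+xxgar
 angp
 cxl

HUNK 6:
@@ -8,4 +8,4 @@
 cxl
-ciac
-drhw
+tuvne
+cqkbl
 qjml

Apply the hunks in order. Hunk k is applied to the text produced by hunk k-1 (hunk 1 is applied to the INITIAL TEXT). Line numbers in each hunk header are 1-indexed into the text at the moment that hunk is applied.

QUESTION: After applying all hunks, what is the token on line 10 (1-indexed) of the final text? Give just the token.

Answer: cqkbl

Derivation:
Hunk 1: at line 3 remove [sid,uge] add [ynmef,riwac,dhtd] -> 15 lines: uxlij ylvce lkp vvlae ynmef riwac dhtd angp cxl iep saol drhw qjml rjxv ewn
Hunk 2: at line 4 remove [ynmef,riwac,dhtd] add [alfnr,jfc,jagru] -> 15 lines: uxlij ylvce lkp vvlae alfnr jfc jagru angp cxl iep saol drhw qjml rjxv ewn
Hunk 3: at line 9 remove [iep,saol] add [ciac] -> 14 lines: uxlij ylvce lkp vvlae alfnr jfc jagru angp cxl ciac drhw qjml rjxv ewn
Hunk 4: at line 5 remove [jfc,jagru] add [haa] -> 13 lines: uxlij ylvce lkp vvlae alfnr haa angp cxl ciac drhw qjml rjxv ewn
Hunk 5: at line 3 remove [alfnr,haa] add [jxyor,xxgar] -> 13 lines: uxlij ylvce lkp vvlae jxyor xxgar angp cxl ciac drhw qjml rjxv ewn
Hunk 6: at line 8 remove [ciac,drhw] add [tuvne,cqkbl] -> 13 lines: uxlij ylvce lkp vvlae jxyor xxgar angp cxl tuvne cqkbl qjml rjxv ewn
Final line 10: cqkbl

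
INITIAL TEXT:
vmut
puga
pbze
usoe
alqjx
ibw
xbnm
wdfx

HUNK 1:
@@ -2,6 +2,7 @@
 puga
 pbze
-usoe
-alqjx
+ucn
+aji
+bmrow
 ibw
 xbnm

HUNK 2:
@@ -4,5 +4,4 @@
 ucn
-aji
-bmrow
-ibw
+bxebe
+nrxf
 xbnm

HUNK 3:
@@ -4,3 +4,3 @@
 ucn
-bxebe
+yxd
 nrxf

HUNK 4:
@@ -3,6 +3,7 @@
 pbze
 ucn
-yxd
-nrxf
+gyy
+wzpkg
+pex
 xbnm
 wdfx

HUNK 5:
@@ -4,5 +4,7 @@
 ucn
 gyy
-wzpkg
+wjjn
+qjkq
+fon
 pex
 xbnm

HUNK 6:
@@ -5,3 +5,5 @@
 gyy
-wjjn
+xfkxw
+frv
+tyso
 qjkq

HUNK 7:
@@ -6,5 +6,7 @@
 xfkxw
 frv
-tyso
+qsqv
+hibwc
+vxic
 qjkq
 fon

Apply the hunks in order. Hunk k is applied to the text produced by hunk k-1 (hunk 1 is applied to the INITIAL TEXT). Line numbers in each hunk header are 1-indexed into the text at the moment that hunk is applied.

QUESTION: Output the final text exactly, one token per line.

Answer: vmut
puga
pbze
ucn
gyy
xfkxw
frv
qsqv
hibwc
vxic
qjkq
fon
pex
xbnm
wdfx

Derivation:
Hunk 1: at line 2 remove [usoe,alqjx] add [ucn,aji,bmrow] -> 9 lines: vmut puga pbze ucn aji bmrow ibw xbnm wdfx
Hunk 2: at line 4 remove [aji,bmrow,ibw] add [bxebe,nrxf] -> 8 lines: vmut puga pbze ucn bxebe nrxf xbnm wdfx
Hunk 3: at line 4 remove [bxebe] add [yxd] -> 8 lines: vmut puga pbze ucn yxd nrxf xbnm wdfx
Hunk 4: at line 3 remove [yxd,nrxf] add [gyy,wzpkg,pex] -> 9 lines: vmut puga pbze ucn gyy wzpkg pex xbnm wdfx
Hunk 5: at line 4 remove [wzpkg] add [wjjn,qjkq,fon] -> 11 lines: vmut puga pbze ucn gyy wjjn qjkq fon pex xbnm wdfx
Hunk 6: at line 5 remove [wjjn] add [xfkxw,frv,tyso] -> 13 lines: vmut puga pbze ucn gyy xfkxw frv tyso qjkq fon pex xbnm wdfx
Hunk 7: at line 6 remove [tyso] add [qsqv,hibwc,vxic] -> 15 lines: vmut puga pbze ucn gyy xfkxw frv qsqv hibwc vxic qjkq fon pex xbnm wdfx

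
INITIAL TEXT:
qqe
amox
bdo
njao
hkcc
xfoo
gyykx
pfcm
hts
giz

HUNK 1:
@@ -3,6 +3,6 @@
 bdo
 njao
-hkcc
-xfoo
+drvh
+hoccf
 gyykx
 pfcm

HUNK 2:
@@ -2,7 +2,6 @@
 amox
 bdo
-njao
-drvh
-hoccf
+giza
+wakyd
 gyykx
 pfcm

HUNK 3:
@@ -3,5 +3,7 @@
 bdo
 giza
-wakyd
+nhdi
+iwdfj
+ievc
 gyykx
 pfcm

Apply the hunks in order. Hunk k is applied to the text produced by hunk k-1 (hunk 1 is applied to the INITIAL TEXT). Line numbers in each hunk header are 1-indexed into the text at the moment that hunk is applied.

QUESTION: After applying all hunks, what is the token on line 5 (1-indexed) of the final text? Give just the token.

Hunk 1: at line 3 remove [hkcc,xfoo] add [drvh,hoccf] -> 10 lines: qqe amox bdo njao drvh hoccf gyykx pfcm hts giz
Hunk 2: at line 2 remove [njao,drvh,hoccf] add [giza,wakyd] -> 9 lines: qqe amox bdo giza wakyd gyykx pfcm hts giz
Hunk 3: at line 3 remove [wakyd] add [nhdi,iwdfj,ievc] -> 11 lines: qqe amox bdo giza nhdi iwdfj ievc gyykx pfcm hts giz
Final line 5: nhdi

Answer: nhdi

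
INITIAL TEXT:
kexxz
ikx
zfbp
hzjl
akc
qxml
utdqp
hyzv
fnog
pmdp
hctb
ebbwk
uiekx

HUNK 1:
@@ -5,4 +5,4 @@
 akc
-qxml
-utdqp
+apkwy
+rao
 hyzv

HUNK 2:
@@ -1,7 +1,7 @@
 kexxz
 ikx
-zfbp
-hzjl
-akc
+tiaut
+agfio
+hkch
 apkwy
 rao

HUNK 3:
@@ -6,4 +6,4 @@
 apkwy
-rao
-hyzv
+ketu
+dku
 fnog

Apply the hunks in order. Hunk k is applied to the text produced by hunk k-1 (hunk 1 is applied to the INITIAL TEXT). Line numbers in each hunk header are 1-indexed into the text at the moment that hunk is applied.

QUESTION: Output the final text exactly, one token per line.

Answer: kexxz
ikx
tiaut
agfio
hkch
apkwy
ketu
dku
fnog
pmdp
hctb
ebbwk
uiekx

Derivation:
Hunk 1: at line 5 remove [qxml,utdqp] add [apkwy,rao] -> 13 lines: kexxz ikx zfbp hzjl akc apkwy rao hyzv fnog pmdp hctb ebbwk uiekx
Hunk 2: at line 1 remove [zfbp,hzjl,akc] add [tiaut,agfio,hkch] -> 13 lines: kexxz ikx tiaut agfio hkch apkwy rao hyzv fnog pmdp hctb ebbwk uiekx
Hunk 3: at line 6 remove [rao,hyzv] add [ketu,dku] -> 13 lines: kexxz ikx tiaut agfio hkch apkwy ketu dku fnog pmdp hctb ebbwk uiekx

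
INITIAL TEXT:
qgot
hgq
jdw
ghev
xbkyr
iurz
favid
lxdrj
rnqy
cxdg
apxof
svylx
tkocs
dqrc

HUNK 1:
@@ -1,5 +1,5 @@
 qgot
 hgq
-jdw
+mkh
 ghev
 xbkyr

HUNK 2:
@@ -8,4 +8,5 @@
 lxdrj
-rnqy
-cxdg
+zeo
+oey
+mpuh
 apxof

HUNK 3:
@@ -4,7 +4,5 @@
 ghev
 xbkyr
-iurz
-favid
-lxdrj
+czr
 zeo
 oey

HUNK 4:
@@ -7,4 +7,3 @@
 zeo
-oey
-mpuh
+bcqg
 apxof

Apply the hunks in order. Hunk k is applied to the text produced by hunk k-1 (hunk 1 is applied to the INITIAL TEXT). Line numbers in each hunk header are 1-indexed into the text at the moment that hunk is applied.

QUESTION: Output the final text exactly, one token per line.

Answer: qgot
hgq
mkh
ghev
xbkyr
czr
zeo
bcqg
apxof
svylx
tkocs
dqrc

Derivation:
Hunk 1: at line 1 remove [jdw] add [mkh] -> 14 lines: qgot hgq mkh ghev xbkyr iurz favid lxdrj rnqy cxdg apxof svylx tkocs dqrc
Hunk 2: at line 8 remove [rnqy,cxdg] add [zeo,oey,mpuh] -> 15 lines: qgot hgq mkh ghev xbkyr iurz favid lxdrj zeo oey mpuh apxof svylx tkocs dqrc
Hunk 3: at line 4 remove [iurz,favid,lxdrj] add [czr] -> 13 lines: qgot hgq mkh ghev xbkyr czr zeo oey mpuh apxof svylx tkocs dqrc
Hunk 4: at line 7 remove [oey,mpuh] add [bcqg] -> 12 lines: qgot hgq mkh ghev xbkyr czr zeo bcqg apxof svylx tkocs dqrc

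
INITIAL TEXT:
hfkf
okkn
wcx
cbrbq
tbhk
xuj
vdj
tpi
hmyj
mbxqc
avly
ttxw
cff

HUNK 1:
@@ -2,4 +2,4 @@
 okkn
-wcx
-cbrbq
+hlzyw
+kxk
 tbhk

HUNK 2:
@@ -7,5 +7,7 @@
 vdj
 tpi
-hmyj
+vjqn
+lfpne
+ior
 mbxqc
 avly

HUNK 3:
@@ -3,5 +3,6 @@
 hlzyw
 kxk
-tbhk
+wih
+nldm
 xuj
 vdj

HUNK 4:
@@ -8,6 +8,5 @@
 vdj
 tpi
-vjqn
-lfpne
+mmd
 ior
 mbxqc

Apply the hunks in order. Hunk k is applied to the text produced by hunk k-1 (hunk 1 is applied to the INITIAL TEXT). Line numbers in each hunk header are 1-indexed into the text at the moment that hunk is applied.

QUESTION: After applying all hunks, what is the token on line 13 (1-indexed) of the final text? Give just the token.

Answer: avly

Derivation:
Hunk 1: at line 2 remove [wcx,cbrbq] add [hlzyw,kxk] -> 13 lines: hfkf okkn hlzyw kxk tbhk xuj vdj tpi hmyj mbxqc avly ttxw cff
Hunk 2: at line 7 remove [hmyj] add [vjqn,lfpne,ior] -> 15 lines: hfkf okkn hlzyw kxk tbhk xuj vdj tpi vjqn lfpne ior mbxqc avly ttxw cff
Hunk 3: at line 3 remove [tbhk] add [wih,nldm] -> 16 lines: hfkf okkn hlzyw kxk wih nldm xuj vdj tpi vjqn lfpne ior mbxqc avly ttxw cff
Hunk 4: at line 8 remove [vjqn,lfpne] add [mmd] -> 15 lines: hfkf okkn hlzyw kxk wih nldm xuj vdj tpi mmd ior mbxqc avly ttxw cff
Final line 13: avly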